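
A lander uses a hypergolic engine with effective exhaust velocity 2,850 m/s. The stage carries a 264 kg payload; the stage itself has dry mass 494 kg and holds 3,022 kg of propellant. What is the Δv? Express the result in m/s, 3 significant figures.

Δv ≈ 4580 m/s

m₀ = payload + dry + propellant = 264 + 494 + 3,022 = 3,780 kg.
m_f = payload + dry = 264 + 494 = 758 kg.
Rocket equation: Δv = v_e · ln(m₀/m_f) = 2850.0 × ln(4.987) = 2850.0 × 1.6068 ≈ 4579.4 m/s.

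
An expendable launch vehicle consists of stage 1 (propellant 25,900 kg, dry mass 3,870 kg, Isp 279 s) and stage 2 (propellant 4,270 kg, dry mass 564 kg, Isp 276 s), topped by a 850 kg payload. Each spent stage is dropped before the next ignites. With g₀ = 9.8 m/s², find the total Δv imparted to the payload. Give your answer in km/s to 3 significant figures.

Ignition mass of stage 1 = 25,900+3,870 + 4,270+564 + 850 = 35,454 kg.
Stage 1: m₀ = 35,454 kg, m_f = 35,454 − 25,900 = 9,554 kg; Δv = 279×9.8×ln(3.711) = 2734.2×1.3113 ≈ 3585 m/s.
Stage 2: m₀ = 5,684 kg, m_f = 5,684 − 4,270 = 1,414 kg; Δv = 276×9.8×ln(4.02) = 2704.8×1.3912 ≈ 3763 m/s.
Total Δv = 3585 + 3763 = 7348 m/s.

Δv ≈ 7.35 km/s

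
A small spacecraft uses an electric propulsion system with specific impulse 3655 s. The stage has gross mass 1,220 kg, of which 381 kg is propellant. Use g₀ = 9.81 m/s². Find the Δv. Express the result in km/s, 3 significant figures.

Δv ≈ 13.4 km/s

v_e = Isp · g₀ = 3655 × 9.81 = 35855.6 m/s.
m_f = m₀ − m_prop = 1,220 − 381 = 839 kg.
By the Tsiolkovsky rocket equation, Δv = v_e · ln(m₀/m_f) = 35855.6 × ln(1.454) = 35855.6 × 0.3744 ≈ 13424.2 m/s.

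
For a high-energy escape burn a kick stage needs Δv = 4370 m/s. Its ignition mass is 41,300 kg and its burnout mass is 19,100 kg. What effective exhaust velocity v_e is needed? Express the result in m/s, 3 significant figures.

v_e ≈ 5670 m/s

ln(m₀/m_f) = ln(41300/19100) = ln(2.162) = 0.7712.
Using Δv = v_e ln(m₀/m_f): v_e = Δv / ln(m₀/m_f) = 4370 / 0.7712 = 5666.7 m/s.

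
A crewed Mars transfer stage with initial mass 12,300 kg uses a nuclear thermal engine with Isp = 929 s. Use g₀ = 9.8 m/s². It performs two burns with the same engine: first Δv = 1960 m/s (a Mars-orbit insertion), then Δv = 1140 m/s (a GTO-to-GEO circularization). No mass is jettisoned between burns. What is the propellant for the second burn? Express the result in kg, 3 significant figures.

propellant for the second burn ≈ 1170 kg

v_e = Isp · g₀ = 929 × 9.8 = 9104.2 m/s.
After the first burn: m = 12300 × exp(−1960/9104.2) = 12300 × 0.80631 = 9,917.61 kg.
After the second burn: m = 9,917.61 × exp(−1140/9104.2) = 9,917.61 × 0.88231 = 8,750.41 kg.
Second-burn propellant = 9,917.61 − 8,750.41 = 1,167.2 kg.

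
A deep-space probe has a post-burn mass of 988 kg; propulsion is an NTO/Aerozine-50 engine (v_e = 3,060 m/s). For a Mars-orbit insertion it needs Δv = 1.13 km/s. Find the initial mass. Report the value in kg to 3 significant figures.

initial mass ≈ 1430 kg

m₀/m_f = exp(Δv / v_e) = exp(1130 / 3060.0) = exp(0.3693) = 1.4467.
m₀ = m_f × 1.4467 = 988 × 1.4467 = 1,429.34 kg.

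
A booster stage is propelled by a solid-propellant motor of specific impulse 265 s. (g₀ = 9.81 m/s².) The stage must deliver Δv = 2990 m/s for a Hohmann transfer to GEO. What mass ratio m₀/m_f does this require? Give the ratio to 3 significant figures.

v_e = Isp · g₀ = 265 × 9.81 = 2599.7 m/s.
m₀/m_f = exp(Δv / v_e) = exp(2990 / 2599.7) = exp(1.1502) = 3.1587.

mass ratio ≈ 3.16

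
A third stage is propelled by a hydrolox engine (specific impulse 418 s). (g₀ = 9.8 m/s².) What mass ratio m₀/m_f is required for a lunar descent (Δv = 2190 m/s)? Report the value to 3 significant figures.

v_e = Isp · g₀ = 418 × 9.8 = 4096.4 m/s.
m₀/m_f = exp(Δv / v_e) = exp(2190 / 4096.4) = exp(0.5346) = 1.7068.

mass ratio ≈ 1.71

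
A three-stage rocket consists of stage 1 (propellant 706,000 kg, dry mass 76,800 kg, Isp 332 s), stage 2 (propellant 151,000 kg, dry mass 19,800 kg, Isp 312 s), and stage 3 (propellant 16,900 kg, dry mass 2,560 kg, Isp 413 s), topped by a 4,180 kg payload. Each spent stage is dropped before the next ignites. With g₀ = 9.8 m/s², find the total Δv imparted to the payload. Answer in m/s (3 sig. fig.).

Ignition mass of stage 1 = 706,000+76,800 + 151,000+19,800 + 16,900+2,560 + 4,180 = 977,240 kg.
Stage 1: m₀ = 977,240 kg, m_f = 977,240 − 706,000 = 271,240 kg; Δv = 332×9.8×ln(3.603) = 3253.6×1.2817 ≈ 4170 m/s.
Stage 2: m₀ = 194,440 kg, m_f = 194,440 − 151,000 = 43,440 kg; Δv = 312×9.8×ln(4.476) = 3057.6×1.4987 ≈ 4583 m/s.
Stage 3: m₀ = 23,640 kg, m_f = 23,640 − 16,900 = 6,740 kg; Δv = 413×9.8×ln(3.507) = 4047.4×1.2549 ≈ 5079 m/s.
Total Δv = 4170 + 4583 + 5079 = 13832 m/s.

Δv ≈ 13800 m/s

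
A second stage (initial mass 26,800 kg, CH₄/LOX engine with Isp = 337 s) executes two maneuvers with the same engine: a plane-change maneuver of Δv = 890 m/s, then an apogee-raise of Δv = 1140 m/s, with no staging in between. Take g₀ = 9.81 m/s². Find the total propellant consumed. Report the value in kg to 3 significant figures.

v_e = Isp · g₀ = 337 × 9.81 = 3306.0 m/s.
After the first burn: m = 26800 × exp(−890/3306.0) = 26800 × 0.76398 = 20,474.7 kg.
After the second burn: m = 20,474.7 × exp(−1140/3306.0) = 20,474.7 × 0.70834 = 14,503 kg.
Total propellant = m₀ − m_final = 26800 − 14,503 = 12,297 kg.

total propellant consumed ≈ 12300 kg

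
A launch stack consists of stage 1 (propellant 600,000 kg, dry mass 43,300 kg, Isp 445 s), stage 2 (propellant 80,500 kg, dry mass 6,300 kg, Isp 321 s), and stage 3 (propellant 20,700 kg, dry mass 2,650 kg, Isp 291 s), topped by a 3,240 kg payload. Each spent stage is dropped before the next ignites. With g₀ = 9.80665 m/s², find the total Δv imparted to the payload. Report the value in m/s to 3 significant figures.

Δv ≈ 15100 m/s

Ignition mass of stage 1 = 600,000+43,300 + 80,500+6,300 + 20,700+2,650 + 3,240 = 756,690 kg.
Stage 1: m₀ = 756,690 kg, m_f = 756,690 − 600,000 = 156,690 kg; Δv = 445×9.80665×ln(4.829) = 4364.0×1.5747 ≈ 6872 m/s.
Stage 2: m₀ = 113,390 kg, m_f = 113,390 − 80,500 = 32,890 kg; Δv = 321×9.80665×ln(3.448) = 3147.9×1.2377 ≈ 3896 m/s.
Stage 3: m₀ = 26,590 kg, m_f = 26,590 − 20,700 = 5,890 kg; Δv = 291×9.80665×ln(4.514) = 2853.7×1.5073 ≈ 4301 m/s.
Total Δv = 6872 + 3896 + 4301 = 15069 m/s.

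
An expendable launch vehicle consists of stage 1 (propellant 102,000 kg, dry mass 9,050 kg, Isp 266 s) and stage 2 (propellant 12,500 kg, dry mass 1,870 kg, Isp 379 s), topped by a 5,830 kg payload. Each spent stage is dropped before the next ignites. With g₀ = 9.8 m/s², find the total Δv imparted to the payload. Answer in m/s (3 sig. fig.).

Ignition mass of stage 1 = 102,000+9,050 + 12,500+1,870 + 5,830 = 131,250 kg.
Stage 1: m₀ = 131,250 kg, m_f = 131,250 − 102,000 = 29,250 kg; Δv = 266×9.8×ln(4.487) = 2606.8×1.5012 ≈ 3913 m/s.
Stage 2: m₀ = 20,200 kg, m_f = 20,200 − 12,500 = 7,700 kg; Δv = 379×9.8×ln(2.623) = 3714.2×0.9645 ≈ 3582 m/s.
Total Δv = 3913 + 3582 = 7495 m/s.

Δv ≈ 7500 m/s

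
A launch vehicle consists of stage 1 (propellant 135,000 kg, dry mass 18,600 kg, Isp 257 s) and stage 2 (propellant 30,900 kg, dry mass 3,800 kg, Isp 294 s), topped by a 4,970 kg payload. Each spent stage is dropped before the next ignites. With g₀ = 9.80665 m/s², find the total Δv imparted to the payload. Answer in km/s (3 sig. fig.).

Δv ≈ 7.37 km/s

Ignition mass of stage 1 = 135,000+18,600 + 30,900+3,800 + 4,970 = 193,270 kg.
Stage 1: m₀ = 193,270 kg, m_f = 193,270 − 135,000 = 58,270 kg; Δv = 257×9.80665×ln(3.317) = 2520.3×1.1990 ≈ 3022 m/s.
Stage 2: m₀ = 39,670 kg, m_f = 39,670 − 30,900 = 8,770 kg; Δv = 294×9.80665×ln(4.523) = 2883.2×1.5093 ≈ 4351 m/s.
Total Δv = 3022 + 4351 = 7373 m/s.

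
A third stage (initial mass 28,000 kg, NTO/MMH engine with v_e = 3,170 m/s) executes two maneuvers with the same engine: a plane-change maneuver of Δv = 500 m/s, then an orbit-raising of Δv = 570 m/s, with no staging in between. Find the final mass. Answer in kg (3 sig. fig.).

After the first burn: m = 28000 × exp(−500/3170.0) = 28000 × 0.85408 = 23,914.2 kg.
After the second burn: m = 23,914.2 × exp(−570/3170.0) = 23,914.2 × 0.83543 = 19,978.6 kg.

final mass ≈ 20000 kg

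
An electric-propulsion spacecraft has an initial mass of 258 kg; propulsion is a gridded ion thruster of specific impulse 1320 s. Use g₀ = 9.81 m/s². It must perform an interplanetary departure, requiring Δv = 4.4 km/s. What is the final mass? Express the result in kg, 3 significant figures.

v_e = Isp · g₀ = 1320 × 9.81 = 12949.2 m/s.
Using Δv = v_e ln(m₀/m_f): m₀/m_f = exp(Δv / v_e) = exp(4400 / 12949.2) = exp(0.3398) = 1.4047.
m_f = m₀ / 1.4047 = 258 / 1.4047 = 183.669 kg.

final mass ≈ 184 kg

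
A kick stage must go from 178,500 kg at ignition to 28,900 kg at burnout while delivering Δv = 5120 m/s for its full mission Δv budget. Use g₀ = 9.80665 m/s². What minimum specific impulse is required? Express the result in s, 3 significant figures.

ln(m₀/m_f) = ln(178500/28900) = ln(6.176) = 1.8207.
v_e = Δv / ln(m₀/m_f) = 5120 / 1.8207 = 2812.0 m/s.
Isp = v_e / g₀ = 2812.0 / 9.80665 = 286.7 s.

Isp ≈ 287 s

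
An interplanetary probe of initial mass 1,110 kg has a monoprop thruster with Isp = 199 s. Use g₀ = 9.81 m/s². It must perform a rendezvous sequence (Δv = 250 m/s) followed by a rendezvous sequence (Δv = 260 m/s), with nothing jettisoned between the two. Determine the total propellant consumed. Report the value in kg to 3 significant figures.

v_e = Isp · g₀ = 199 × 9.81 = 1952.2 m/s.
After the first burn: m = 1110 × exp(−250/1952.2) = 1110 × 0.87980 = 976.578 kg.
After the second burn: m = 976.578 × exp(−260/1952.2) = 976.578 × 0.87530 = 854.799 kg.
Total propellant = m₀ − m_final = 1110 − 854.799 = 255.201 kg.

total propellant consumed ≈ 255 kg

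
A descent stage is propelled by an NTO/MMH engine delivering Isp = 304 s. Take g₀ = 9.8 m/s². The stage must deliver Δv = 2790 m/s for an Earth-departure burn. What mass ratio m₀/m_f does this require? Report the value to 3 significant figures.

mass ratio ≈ 2.55

v_e = Isp · g₀ = 304 × 9.8 = 2979.2 m/s.
From the ideal rocket equation, m₀/m_f = exp(Δv / v_e) = exp(2790 / 2979.2) = exp(0.9365) = 2.5510.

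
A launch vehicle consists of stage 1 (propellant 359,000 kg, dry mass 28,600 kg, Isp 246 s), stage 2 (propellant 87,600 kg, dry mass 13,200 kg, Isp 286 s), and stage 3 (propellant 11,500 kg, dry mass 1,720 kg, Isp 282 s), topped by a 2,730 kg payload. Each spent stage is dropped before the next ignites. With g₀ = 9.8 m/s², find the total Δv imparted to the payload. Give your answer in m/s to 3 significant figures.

Ignition mass of stage 1 = 359,000+28,600 + 87,600+13,200 + 11,500+1,720 + 2,730 = 504,350 kg.
Stage 1: m₀ = 504,350 kg, m_f = 504,350 − 359,000 = 145,350 kg; Δv = 246×9.8×ln(3.47) = 2410.8×1.2441 ≈ 2999 m/s.
Stage 2: m₀ = 116,750 kg, m_f = 116,750 − 87,600 = 29,150 kg; Δv = 286×9.8×ln(4.005) = 2802.8×1.3876 ≈ 3889 m/s.
Stage 3: m₀ = 15,950 kg, m_f = 15,950 − 11,500 = 4,450 kg; Δv = 282×9.8×ln(3.584) = 2763.6×1.2766 ≈ 3528 m/s.
Total Δv = 2999 + 3889 + 3528 = 10416 m/s.

Δv ≈ 10400 m/s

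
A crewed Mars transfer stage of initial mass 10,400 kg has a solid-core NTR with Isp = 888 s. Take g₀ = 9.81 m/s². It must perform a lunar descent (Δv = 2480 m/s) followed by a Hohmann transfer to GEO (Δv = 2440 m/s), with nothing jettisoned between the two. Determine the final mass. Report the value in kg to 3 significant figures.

final mass ≈ 5910 kg

v_e = Isp · g₀ = 888 × 9.81 = 8711.3 m/s.
After the first burn: m = 10400 × exp(−2480/8711.3) = 10400 × 0.75225 = 7,823.4 kg.
After the second burn: m = 7,823.4 × exp(−2440/8711.3) = 7,823.4 × 0.75571 = 5,912.22 kg.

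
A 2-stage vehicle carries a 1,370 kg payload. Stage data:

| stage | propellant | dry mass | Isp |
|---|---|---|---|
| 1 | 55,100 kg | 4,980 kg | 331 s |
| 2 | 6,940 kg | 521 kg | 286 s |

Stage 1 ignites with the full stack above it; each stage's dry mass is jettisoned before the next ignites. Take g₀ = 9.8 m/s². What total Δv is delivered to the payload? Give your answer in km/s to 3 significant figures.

Δv ≈ 9.53 km/s

Ignition mass of stage 1 = 55,100+4,980 + 6,940+521 + 1,370 = 68,911 kg.
Stage 1: m₀ = 68,911 kg, m_f = 68,911 − 55,100 = 13,811 kg; Δv = 331×9.8×ln(4.99) = 3243.8×1.6074 ≈ 5214 m/s.
Stage 2: m₀ = 8,831 kg, m_f = 8,831 − 6,940 = 1,891 kg; Δv = 286×9.8×ln(4.67) = 2802.8×1.5412 ≈ 4320 m/s.
Total Δv = 5214 + 4320 = 9534 m/s.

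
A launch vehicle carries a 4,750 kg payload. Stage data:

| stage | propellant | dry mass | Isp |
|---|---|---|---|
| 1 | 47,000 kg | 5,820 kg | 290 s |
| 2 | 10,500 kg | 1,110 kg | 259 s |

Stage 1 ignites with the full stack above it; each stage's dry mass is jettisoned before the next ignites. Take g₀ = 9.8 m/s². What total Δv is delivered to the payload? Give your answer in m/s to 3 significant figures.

Δv ≈ 5840 m/s

Ignition mass of stage 1 = 47,000+5,820 + 10,500+1,110 + 4,750 = 69,180 kg.
Stage 1: m₀ = 69,180 kg, m_f = 69,180 − 47,000 = 22,180 kg; Δv = 290×9.8×ln(3.119) = 2842.0×1.1375 ≈ 3233 m/s.
Stage 2: m₀ = 16,360 kg, m_f = 16,360 − 10,500 = 5,860 kg; Δv = 259×9.8×ln(2.792) = 2538.2×1.0267 ≈ 2606 m/s.
Total Δv = 3233 + 2606 = 5839 m/s.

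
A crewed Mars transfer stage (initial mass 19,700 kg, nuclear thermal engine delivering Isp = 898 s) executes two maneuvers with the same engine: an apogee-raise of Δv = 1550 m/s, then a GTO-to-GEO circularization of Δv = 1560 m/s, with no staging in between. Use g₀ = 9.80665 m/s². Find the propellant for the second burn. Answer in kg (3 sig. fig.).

v_e = Isp · g₀ = 898 × 9.80665 = 8806.4 m/s.
After the first burn: m = 19700 × exp(−1550/8806.4) = 19700 × 0.83861 = 16,520.6 kg.
After the second burn: m = 16,520.6 × exp(−1560/8806.4) = 16,520.6 × 0.83766 = 13,838.6 kg.
Second-burn propellant = 16,520.6 − 13,838.6 = 2,682 kg.

propellant for the second burn ≈ 2680 kg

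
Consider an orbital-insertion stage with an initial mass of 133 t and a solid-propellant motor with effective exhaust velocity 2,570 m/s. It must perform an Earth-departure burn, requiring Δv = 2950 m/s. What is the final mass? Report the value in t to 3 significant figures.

Using Δv = v_e ln(m₀/m_f): m₀/m_f = exp(Δv / v_e) = exp(2950 / 2570.0) = exp(1.1479) = 3.1514.
m_f = m₀ / 3.1514 = 133 / 3.1514 = 42.2035 t.

final mass ≈ 42.2 t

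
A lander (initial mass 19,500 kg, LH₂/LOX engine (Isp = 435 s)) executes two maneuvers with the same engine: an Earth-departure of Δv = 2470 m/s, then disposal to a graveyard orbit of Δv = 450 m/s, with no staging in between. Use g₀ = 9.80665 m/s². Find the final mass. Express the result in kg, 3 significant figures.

final mass ≈ 9830 kg

v_e = Isp · g₀ = 435 × 9.80665 = 4265.9 m/s.
After the first burn: m = 19500 × exp(−2470/4265.9) = 19500 × 0.56045 = 10,928.8 kg.
After the second burn: m = 10,928.8 × exp(−450/4265.9) = 10,928.8 × 0.89989 = 9,834.72 kg.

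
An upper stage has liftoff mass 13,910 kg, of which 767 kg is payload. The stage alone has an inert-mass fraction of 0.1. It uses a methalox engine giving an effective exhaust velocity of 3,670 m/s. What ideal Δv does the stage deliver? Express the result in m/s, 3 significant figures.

Stage wet mass = m₀ − payload = 13,910 − 767 = 13,143 kg.
Stage dry mass = ε × stage wet mass = 0.1 × 13,143 = 1,314.3 kg.
Burnout mass m_f = stage dry + payload = 1,314.3 + 767 = 2,081.3 kg.
Δv = v_e · ln(13,910/2,081.3) = 3670.0 × ln(6.683) = 3670.0 × 1.8996 ≈ 6972 m/s.

Δv ≈ 6970 m/s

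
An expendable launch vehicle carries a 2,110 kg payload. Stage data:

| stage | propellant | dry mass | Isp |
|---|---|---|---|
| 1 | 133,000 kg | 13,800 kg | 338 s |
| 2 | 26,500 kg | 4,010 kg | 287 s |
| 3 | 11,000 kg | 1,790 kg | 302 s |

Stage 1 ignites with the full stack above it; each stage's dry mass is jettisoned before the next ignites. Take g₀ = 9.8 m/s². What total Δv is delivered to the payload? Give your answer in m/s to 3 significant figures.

Δv ≈ 10300 m/s

Ignition mass of stage 1 = 133,000+13,800 + 26,500+4,010 + 11,000+1,790 + 2,110 = 192,210 kg.
Stage 1: m₀ = 192,210 kg, m_f = 192,210 − 133,000 = 59,210 kg; Δv = 338×9.8×ln(3.246) = 3312.4×1.1775 ≈ 3900 m/s.
Stage 2: m₀ = 45,410 kg, m_f = 45,410 − 26,500 = 18,910 kg; Δv = 287×9.8×ln(2.401) = 2812.6×0.8760 ≈ 2464 m/s.
Stage 3: m₀ = 14,900 kg, m_f = 14,900 − 11,000 = 3,900 kg; Δv = 302×9.8×ln(3.821) = 2959.6×1.3404 ≈ 3967 m/s.
Total Δv = 3900 + 2464 + 3967 = 10331 m/s.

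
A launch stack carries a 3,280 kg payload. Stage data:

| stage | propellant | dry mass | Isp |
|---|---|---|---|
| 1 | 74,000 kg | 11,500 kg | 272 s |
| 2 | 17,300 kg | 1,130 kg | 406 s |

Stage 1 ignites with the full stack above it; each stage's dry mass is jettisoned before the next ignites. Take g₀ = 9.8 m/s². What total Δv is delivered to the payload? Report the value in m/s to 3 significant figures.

Ignition mass of stage 1 = 74,000+11,500 + 17,300+1,130 + 3,280 = 107,210 kg.
Stage 1: m₀ = 107,210 kg, m_f = 107,210 − 74,000 = 33,210 kg; Δv = 272×9.8×ln(3.228) = 2665.6×1.1719 ≈ 3124 m/s.
Stage 2: m₀ = 21,710 kg, m_f = 21,710 − 17,300 = 4,410 kg; Δv = 406×9.8×ln(4.923) = 3978.8×1.5939 ≈ 6342 m/s.
Total Δv = 3124 + 6342 = 9466 m/s.

Δv ≈ 9470 m/s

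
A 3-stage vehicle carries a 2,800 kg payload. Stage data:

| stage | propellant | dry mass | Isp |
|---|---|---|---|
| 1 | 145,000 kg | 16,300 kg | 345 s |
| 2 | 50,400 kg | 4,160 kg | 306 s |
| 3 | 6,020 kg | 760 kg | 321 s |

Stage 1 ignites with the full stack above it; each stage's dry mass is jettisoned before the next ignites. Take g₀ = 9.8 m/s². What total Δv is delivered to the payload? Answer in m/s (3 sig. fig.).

Ignition mass of stage 1 = 145,000+16,300 + 50,400+4,160 + 6,020+760 + 2,800 = 225,440 kg.
Stage 1: m₀ = 225,440 kg, m_f = 225,440 − 145,000 = 80,440 kg; Δv = 345×9.8×ln(2.803) = 3381.0×1.0305 ≈ 3484 m/s.
Stage 2: m₀ = 64,140 kg, m_f = 64,140 − 50,400 = 13,740 kg; Δv = 306×9.8×ln(4.668) = 2998.8×1.5408 ≈ 4620 m/s.
Stage 3: m₀ = 9,580 kg, m_f = 9,580 − 6,020 = 3,560 kg; Δv = 321×9.8×ln(2.691) = 3145.8×0.9899 ≈ 3114 m/s.
Total Δv = 3484 + 4620 + 3114 = 11218 m/s.

Δv ≈ 11200 m/s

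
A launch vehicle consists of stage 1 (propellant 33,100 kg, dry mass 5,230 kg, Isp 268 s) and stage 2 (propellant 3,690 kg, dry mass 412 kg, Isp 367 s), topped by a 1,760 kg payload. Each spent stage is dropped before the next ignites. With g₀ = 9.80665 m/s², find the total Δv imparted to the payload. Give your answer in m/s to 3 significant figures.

Δv ≈ 7210 m/s

Ignition mass of stage 1 = 33,100+5,230 + 3,690+412 + 1,760 = 44,192 kg.
Stage 1: m₀ = 44,192 kg, m_f = 44,192 − 33,100 = 11,092 kg; Δv = 268×9.80665×ln(3.984) = 2628.2×1.3823 ≈ 3633 m/s.
Stage 2: m₀ = 5,862 kg, m_f = 5,862 − 3,690 = 2,172 kg; Δv = 367×9.80665×ln(2.699) = 3599.0×0.9928 ≈ 3573 m/s.
Total Δv = 3633 + 3573 = 7206 m/s.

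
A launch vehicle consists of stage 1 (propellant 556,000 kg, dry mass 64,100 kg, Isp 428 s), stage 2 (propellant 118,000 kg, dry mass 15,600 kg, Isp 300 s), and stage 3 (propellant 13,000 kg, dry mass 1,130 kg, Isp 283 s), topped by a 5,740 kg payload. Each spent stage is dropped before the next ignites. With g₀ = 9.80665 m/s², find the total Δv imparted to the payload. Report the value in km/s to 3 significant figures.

Δv ≈ 12.6 km/s

Ignition mass of stage 1 = 556,000+64,100 + 118,000+15,600 + 13,000+1,130 + 5,740 = 773,570 kg.
Stage 1: m₀ = 773,570 kg, m_f = 773,570 − 556,000 = 217,570 kg; Δv = 428×9.80665×ln(3.555) = 4197.2×1.2685 ≈ 5324 m/s.
Stage 2: m₀ = 153,470 kg, m_f = 153,470 − 118,000 = 35,470 kg; Δv = 300×9.80665×ln(4.327) = 2942.0×1.4648 ≈ 4309 m/s.
Stage 3: m₀ = 19,870 kg, m_f = 19,870 − 13,000 = 6,870 kg; Δv = 283×9.80665×ln(2.892) = 2775.3×1.0620 ≈ 2947 m/s.
Total Δv = 5324 + 4309 + 2947 = 12580 m/s.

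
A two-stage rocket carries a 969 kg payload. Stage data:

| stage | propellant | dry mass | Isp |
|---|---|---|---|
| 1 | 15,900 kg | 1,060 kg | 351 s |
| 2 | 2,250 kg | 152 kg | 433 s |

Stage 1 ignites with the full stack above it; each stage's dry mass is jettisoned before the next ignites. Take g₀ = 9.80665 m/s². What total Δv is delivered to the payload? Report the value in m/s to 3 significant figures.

Ignition mass of stage 1 = 15,900+1,060 + 2,250+152 + 969 = 20,331 kg.
Stage 1: m₀ = 20,331 kg, m_f = 20,331 − 15,900 = 4,431 kg; Δv = 351×9.80665×ln(4.588) = 3442.1×1.5235 ≈ 5244 m/s.
Stage 2: m₀ = 3,371 kg, m_f = 3,371 − 2,250 = 1,121 kg; Δv = 433×9.80665×ln(3.007) = 4246.3×1.1010 ≈ 4675 m/s.
Total Δv = 5244 + 4675 = 9919 m/s.

Δv ≈ 9920 m/s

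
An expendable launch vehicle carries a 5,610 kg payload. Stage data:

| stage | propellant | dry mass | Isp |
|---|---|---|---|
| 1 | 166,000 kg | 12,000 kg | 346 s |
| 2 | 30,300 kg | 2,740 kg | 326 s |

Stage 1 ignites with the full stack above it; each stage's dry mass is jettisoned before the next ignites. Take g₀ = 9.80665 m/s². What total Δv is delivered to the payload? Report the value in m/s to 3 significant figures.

Δv ≈ 9830 m/s

Ignition mass of stage 1 = 166,000+12,000 + 30,300+2,740 + 5,610 = 216,650 kg.
Stage 1: m₀ = 216,650 kg, m_f = 216,650 − 166,000 = 50,650 kg; Δv = 346×9.80665×ln(4.277) = 3393.1×1.4533 ≈ 4931 m/s.
Stage 2: m₀ = 38,650 kg, m_f = 38,650 − 30,300 = 8,350 kg; Δv = 326×9.80665×ln(4.629) = 3197.0×1.5323 ≈ 4899 m/s.
Total Δv = 4931 + 4899 = 9830 m/s.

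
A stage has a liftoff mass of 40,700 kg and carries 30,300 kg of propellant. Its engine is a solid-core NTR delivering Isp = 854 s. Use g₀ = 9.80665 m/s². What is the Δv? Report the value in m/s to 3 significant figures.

v_e = Isp · g₀ = 854 × 9.80665 = 8374.9 m/s.
m_f = m₀ − m_prop = 40,700 − 30,300 = 10,400 kg.
Using Δv = v_e ln(m₀/m_f): Δv = v_e · ln(m₀/m_f) = 8374.9 × ln(3.913) = 8374.9 × 1.3644 ≈ 11426.9 m/s.

Δv ≈ 11400 m/s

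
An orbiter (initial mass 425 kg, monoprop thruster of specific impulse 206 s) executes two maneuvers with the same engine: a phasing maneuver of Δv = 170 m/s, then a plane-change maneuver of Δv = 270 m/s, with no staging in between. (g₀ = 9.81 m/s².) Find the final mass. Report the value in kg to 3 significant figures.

v_e = Isp · g₀ = 206 × 9.81 = 2020.9 m/s.
After the first burn: m = 425 × exp(−170/2020.9) = 425 × 0.91932 = 390.711 kg.
After the second burn: m = 390.711 × exp(−270/2020.9) = 390.711 × 0.87493 = 341.845 kg.

final mass ≈ 342 kg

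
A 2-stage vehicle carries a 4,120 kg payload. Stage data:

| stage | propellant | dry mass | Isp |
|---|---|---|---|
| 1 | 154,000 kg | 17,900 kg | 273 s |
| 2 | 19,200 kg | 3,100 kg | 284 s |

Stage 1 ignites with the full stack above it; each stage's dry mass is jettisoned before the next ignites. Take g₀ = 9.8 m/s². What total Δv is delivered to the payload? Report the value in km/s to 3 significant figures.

Ignition mass of stage 1 = 154,000+17,900 + 19,200+3,100 + 4,120 = 198,320 kg.
Stage 1: m₀ = 198,320 kg, m_f = 198,320 − 154,000 = 44,320 kg; Δv = 273×9.8×ln(4.475) = 2675.4×1.4984 ≈ 4009 m/s.
Stage 2: m₀ = 26,420 kg, m_f = 26,420 − 19,200 = 7,220 kg; Δv = 284×9.8×ln(3.659) = 2783.2×1.2973 ≈ 3611 m/s.
Total Δv = 4009 + 3611 = 7620 m/s.

Δv ≈ 7.62 km/s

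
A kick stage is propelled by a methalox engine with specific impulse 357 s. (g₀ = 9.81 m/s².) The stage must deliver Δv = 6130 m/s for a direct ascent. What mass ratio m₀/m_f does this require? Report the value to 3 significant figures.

v_e = Isp · g₀ = 357 × 9.81 = 3502.2 m/s.
By the Tsiolkovsky rocket equation, m₀/m_f = exp(Δv / v_e) = exp(6130 / 3502.2) = exp(1.7503) = 5.7566.

mass ratio ≈ 5.76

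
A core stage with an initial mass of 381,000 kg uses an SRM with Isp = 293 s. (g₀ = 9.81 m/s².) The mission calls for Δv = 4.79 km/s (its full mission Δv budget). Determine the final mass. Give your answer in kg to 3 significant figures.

v_e = Isp · g₀ = 293 × 9.81 = 2874.3 m/s.
m₀/m_f = exp(Δv / v_e) = exp(4790 / 2874.3) = exp(1.6665) = 5.2935.
m_f = m₀ / 5.2935 = 381,000 / 5.2935 = 71,975.1 kg.

final mass ≈ 72000 kg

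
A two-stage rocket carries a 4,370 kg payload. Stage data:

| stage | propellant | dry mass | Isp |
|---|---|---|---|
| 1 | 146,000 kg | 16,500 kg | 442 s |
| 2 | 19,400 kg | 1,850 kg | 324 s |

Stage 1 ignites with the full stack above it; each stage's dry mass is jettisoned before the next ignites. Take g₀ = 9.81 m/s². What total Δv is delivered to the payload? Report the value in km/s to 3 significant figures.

Δv ≈ 11.0 km/s

Ignition mass of stage 1 = 146,000+16,500 + 19,400+1,850 + 4,370 = 188,120 kg.
Stage 1: m₀ = 188,120 kg, m_f = 188,120 − 146,000 = 42,120 kg; Δv = 442×9.81×ln(4.466) = 4336.0×1.4966 ≈ 6489 m/s.
Stage 2: m₀ = 25,620 kg, m_f = 25,620 − 19,400 = 6,220 kg; Δv = 324×9.81×ln(4.119) = 3178.4×1.4156 ≈ 4499 m/s.
Total Δv = 6489 + 4499 = 10988 m/s.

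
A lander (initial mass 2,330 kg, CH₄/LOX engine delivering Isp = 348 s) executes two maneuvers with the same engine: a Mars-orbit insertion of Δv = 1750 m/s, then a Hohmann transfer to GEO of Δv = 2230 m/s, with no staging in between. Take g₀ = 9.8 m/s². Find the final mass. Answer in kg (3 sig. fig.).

final mass ≈ 725 kg

v_e = Isp · g₀ = 348 × 9.8 = 3410.4 m/s.
After the first burn: m = 2330 × exp(−1750/3410.4) = 2330 × 0.59862 = 1,394.78 kg.
After the second burn: m = 1,394.78 × exp(−2230/3410.4) = 1,394.78 × 0.52002 = 725.313 kg.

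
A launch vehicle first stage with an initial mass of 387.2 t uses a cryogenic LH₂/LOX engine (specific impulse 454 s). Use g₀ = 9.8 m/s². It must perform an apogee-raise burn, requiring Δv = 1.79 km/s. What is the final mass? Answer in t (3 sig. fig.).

final mass ≈ 259 t

v_e = Isp · g₀ = 454 × 9.8 = 4449.2 m/s.
m₀/m_f = exp(Δv / v_e) = exp(1790 / 4449.2) = exp(0.4023) = 1.4953.
m_f = m₀ / 1.4953 = 387.2 / 1.4953 = 258.945 t.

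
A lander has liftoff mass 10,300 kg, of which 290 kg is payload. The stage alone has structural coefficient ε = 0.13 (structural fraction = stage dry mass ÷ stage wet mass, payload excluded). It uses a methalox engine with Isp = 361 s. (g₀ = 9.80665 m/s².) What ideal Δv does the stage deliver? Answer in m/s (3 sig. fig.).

Δv ≈ 6610 m/s

Stage wet mass = m₀ − payload = 10,300 − 290 = 10,010 kg.
Stage dry mass = ε × stage wet mass = 0.13 × 10,010 = 1,301.3 kg.
Burnout mass m_f = stage dry + payload = 1,301.3 + 290 = 1,591.3 kg.
v_e = Isp · g₀ = 361 × 9.80665 = 3540.2 m/s.
Δv = v_e · ln(10,300/1,591.3) = 3540.2 × ln(6.473) = 3540.2 × 1.8676 ≈ 6612 m/s.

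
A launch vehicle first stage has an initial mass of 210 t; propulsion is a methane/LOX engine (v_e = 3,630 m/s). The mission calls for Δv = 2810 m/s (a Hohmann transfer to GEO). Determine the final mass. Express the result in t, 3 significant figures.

final mass ≈ 96.8 t

m₀/m_f = exp(Δv / v_e) = exp(2810 / 3630.0) = exp(0.7741) = 2.1686.
m_f = m₀ / 2.1686 = 210 / 2.1686 = 96.8367 t.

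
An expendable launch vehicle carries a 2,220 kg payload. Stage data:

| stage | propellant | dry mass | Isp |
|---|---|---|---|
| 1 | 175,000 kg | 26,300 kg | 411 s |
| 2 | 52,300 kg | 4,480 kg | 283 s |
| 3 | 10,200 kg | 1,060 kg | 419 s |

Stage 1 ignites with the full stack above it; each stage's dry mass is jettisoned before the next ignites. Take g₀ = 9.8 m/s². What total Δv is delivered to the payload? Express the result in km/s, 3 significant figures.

Δv ≈ 13.8 km/s

Ignition mass of stage 1 = 175,000+26,300 + 52,300+4,480 + 10,200+1,060 + 2,220 = 271,560 kg.
Stage 1: m₀ = 271,560 kg, m_f = 271,560 − 175,000 = 96,560 kg; Δv = 411×9.8×ln(2.812) = 4027.8×1.0340 ≈ 4165 m/s.
Stage 2: m₀ = 70,260 kg, m_f = 70,260 − 52,300 = 17,960 kg; Δv = 283×9.8×ln(3.912) = 2773.4×1.3641 ≈ 3783 m/s.
Stage 3: m₀ = 13,480 kg, m_f = 13,480 − 10,200 = 3,280 kg; Δv = 419×9.8×ln(4.11) = 4106.2×1.4134 ≈ 5804 m/s.
Total Δv = 4165 + 3783 + 5804 = 13752 m/s.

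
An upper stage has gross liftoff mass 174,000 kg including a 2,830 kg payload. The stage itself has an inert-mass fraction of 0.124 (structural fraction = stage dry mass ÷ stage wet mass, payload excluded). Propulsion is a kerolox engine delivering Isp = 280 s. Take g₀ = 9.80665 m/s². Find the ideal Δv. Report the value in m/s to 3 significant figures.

Δv ≈ 5430 m/s

Stage wet mass = m₀ − payload = 174,000 − 2,830 = 171,170 kg.
Stage dry mass = ε × stage wet mass = 0.124 × 171,170 = 21,225.1 kg.
Burnout mass m_f = stage dry + payload = 21,225.1 + 2,830 = 24,055.1 kg.
v_e = Isp · g₀ = 280 × 9.80665 = 2745.9 m/s.
By the Tsiolkovsky rocket equation, Δv = v_e · ln(174,000/24,055.1) = 2745.9 × ln(7.233) = 2745.9 × 1.9787 ≈ 5433 m/s.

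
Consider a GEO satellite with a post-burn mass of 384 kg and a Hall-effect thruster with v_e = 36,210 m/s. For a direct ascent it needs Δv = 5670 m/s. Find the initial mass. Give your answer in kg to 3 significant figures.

From the ideal rocket equation, m₀/m_f = exp(Δv / v_e) = exp(5670 / 36210.0) = exp(0.1566) = 1.1695.
m₀ = m_f × 1.1695 = 384 × 1.1695 = 449.088 kg.

initial mass ≈ 449 kg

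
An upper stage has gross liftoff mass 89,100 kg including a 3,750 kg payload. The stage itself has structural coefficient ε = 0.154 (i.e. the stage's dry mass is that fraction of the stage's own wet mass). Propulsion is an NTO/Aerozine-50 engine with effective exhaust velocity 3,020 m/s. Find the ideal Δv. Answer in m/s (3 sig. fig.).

Stage wet mass = m₀ − payload = 89,100 − 3,750 = 85,350 kg.
Stage dry mass = ε × stage wet mass = 0.154 × 85,350 = 13,143.9 kg.
Burnout mass m_f = stage dry + payload = 13,143.9 + 3,750 = 16,893.9 kg.
By the Tsiolkovsky rocket equation, Δv = v_e · ln(89,100/16,893.9) = 3020.0 × ln(5.274) = 3020.0 × 1.6628 ≈ 5022 m/s.

Δv ≈ 5020 m/s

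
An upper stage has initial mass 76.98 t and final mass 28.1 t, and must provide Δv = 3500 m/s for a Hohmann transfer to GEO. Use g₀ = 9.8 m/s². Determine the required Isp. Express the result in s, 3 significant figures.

ln(m₀/m_f) = ln(76980/28100) = ln(2.74) = 1.0078.
Rocket equation: v_e = Δv / ln(m₀/m_f) = 3500 / 1.0078 = 3473.0 m/s.
Isp = v_e / g₀ = 3473.0 / 9.8 = 354.4 s.

Isp ≈ 354 s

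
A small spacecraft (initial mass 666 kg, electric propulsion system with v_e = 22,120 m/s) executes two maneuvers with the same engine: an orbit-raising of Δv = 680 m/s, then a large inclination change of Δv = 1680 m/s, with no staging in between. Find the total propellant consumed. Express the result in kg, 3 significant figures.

After the first burn: m = 666 × exp(−680/22120.0) = 666 × 0.96973 = 645.84 kg.
After the second burn: m = 645.84 × exp(−1680/22120.0) = 645.84 × 0.92686 = 598.603 kg.
Total propellant = m₀ − m_final = 666 − 598.603 = 67.397 kg.

total propellant consumed ≈ 67.4 kg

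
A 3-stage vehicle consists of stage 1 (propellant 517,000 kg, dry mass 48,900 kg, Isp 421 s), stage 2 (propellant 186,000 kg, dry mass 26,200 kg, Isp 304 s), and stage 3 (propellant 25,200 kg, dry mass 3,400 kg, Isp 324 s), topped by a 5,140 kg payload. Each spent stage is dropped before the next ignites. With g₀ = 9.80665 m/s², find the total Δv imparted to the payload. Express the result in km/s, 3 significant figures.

Ignition mass of stage 1 = 517,000+48,900 + 186,000+26,200 + 25,200+3,400 + 5,140 = 811,840 kg.
Stage 1: m₀ = 811,840 kg, m_f = 811,840 − 517,000 = 294,840 kg; Δv = 421×9.80665×ln(2.753) = 4128.6×1.0129 ≈ 4182 m/s.
Stage 2: m₀ = 245,940 kg, m_f = 245,940 − 186,000 = 59,940 kg; Δv = 304×9.80665×ln(4.103) = 2981.2×1.4117 ≈ 4209 m/s.
Stage 3: m₀ = 33,740 kg, m_f = 33,740 − 25,200 = 8,540 kg; Δv = 324×9.80665×ln(3.951) = 3177.4×1.3739 ≈ 4365 m/s.
Total Δv = 4182 + 4209 + 4365 = 12756 m/s.

Δv ≈ 12.8 km/s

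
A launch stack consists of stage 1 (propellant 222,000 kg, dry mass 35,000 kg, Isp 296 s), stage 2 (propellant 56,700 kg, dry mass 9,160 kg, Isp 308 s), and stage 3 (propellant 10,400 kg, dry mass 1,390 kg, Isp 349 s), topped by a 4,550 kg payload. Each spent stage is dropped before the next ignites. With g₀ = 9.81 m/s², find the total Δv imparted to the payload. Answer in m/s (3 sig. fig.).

Ignition mass of stage 1 = 222,000+35,000 + 56,700+9,160 + 10,400+1,390 + 4,550 = 339,200 kg.
Stage 1: m₀ = 339,200 kg, m_f = 339,200 − 222,000 = 117,200 kg; Δv = 296×9.81×ln(2.894) = 2903.8×1.0627 ≈ 3086 m/s.
Stage 2: m₀ = 82,200 kg, m_f = 82,200 − 56,700 = 25,500 kg; Δv = 308×9.81×ln(3.224) = 3021.5×1.1705 ≈ 3537 m/s.
Stage 3: m₀ = 16,340 kg, m_f = 16,340 − 10,400 = 5,940 kg; Δv = 349×9.81×ln(2.751) = 3423.7×1.0119 ≈ 3464 m/s.
Total Δv = 3086 + 3537 + 3464 = 10087 m/s.

Δv ≈ 10100 m/s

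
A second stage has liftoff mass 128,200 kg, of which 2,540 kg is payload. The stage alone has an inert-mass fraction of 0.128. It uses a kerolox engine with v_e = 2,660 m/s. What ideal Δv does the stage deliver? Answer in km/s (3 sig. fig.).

Stage wet mass = m₀ − payload = 128,200 − 2,540 = 125,660 kg.
Stage dry mass = ε × stage wet mass = 0.128 × 125,660 = 16,084.5 kg.
Burnout mass m_f = stage dry + payload = 16,084.5 + 2,540 = 18,624.5 kg.
Δv = v_e · ln(128,200/18,624.5) = 2660.0 × ln(6.883) = 2660.0 × 1.9291 ≈ 5131 m/s.

Δv ≈ 5.13 km/s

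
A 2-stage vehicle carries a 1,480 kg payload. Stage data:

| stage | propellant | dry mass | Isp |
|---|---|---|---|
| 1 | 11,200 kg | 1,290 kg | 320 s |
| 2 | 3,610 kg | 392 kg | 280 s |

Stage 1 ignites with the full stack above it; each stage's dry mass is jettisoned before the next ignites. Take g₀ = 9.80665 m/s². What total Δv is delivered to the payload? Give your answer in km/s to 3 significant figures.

Δv ≈ 6.01 km/s

Ignition mass of stage 1 = 11,200+1,290 + 3,610+392 + 1,480 = 17,972 kg.
Stage 1: m₀ = 17,972 kg, m_f = 17,972 − 11,200 = 6,772 kg; Δv = 320×9.80665×ln(2.654) = 3138.1×0.9760 ≈ 3063 m/s.
Stage 2: m₀ = 5,482 kg, m_f = 5,482 − 3,610 = 1,872 kg; Δv = 280×9.80665×ln(2.928) = 2745.9×1.0745 ≈ 2950 m/s.
Total Δv = 3063 + 2950 = 6013 m/s.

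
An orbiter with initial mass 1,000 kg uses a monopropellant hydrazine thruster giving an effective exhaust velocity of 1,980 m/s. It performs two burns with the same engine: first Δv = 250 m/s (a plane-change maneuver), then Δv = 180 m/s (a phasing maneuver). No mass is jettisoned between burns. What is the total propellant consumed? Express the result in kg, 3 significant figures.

After the first burn: m = 1000 × exp(−250/1980.0) = 1000 × 0.88138 = 881.38 kg.
After the second burn: m = 881.38 × exp(−180/1980.0) = 881.38 × 0.91310 = 804.788 kg.
Total propellant = m₀ − m_final = 1000 − 804.788 = 195.212 kg.

total propellant consumed ≈ 195 kg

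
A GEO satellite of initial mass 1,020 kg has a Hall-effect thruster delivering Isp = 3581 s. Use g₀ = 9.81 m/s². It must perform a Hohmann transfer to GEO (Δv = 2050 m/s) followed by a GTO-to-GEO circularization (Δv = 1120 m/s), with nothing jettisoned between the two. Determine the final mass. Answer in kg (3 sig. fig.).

v_e = Isp · g₀ = 3581 × 9.81 = 35129.6 m/s.
After the first burn: m = 1020 × exp(−2050/35129.6) = 1020 × 0.94331 = 962.176 kg.
After the second burn: m = 962.176 × exp(−1120/35129.6) = 962.176 × 0.96862 = 931.983 kg.

final mass ≈ 932 kg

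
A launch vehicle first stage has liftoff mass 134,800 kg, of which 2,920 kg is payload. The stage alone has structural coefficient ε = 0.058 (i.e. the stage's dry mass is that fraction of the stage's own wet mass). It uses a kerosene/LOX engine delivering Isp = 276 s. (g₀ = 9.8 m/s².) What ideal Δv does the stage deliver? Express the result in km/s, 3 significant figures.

Δv ≈ 6.89 km/s

Stage wet mass = m₀ − payload = 134,800 − 2,920 = 131,880 kg.
Stage dry mass = ε × stage wet mass = 0.058 × 131,880 = 7,649.04 kg.
Burnout mass m_f = stage dry + payload = 7,649.04 + 2,920 = 10,569.04 kg.
v_e = Isp · g₀ = 276 × 9.8 = 2704.8 m/s.
Rocket equation: Δv = v_e · ln(134,800/10,569.04) = 2704.8 × ln(12.75) = 2704.8 × 2.5459 ≈ 6886 m/s.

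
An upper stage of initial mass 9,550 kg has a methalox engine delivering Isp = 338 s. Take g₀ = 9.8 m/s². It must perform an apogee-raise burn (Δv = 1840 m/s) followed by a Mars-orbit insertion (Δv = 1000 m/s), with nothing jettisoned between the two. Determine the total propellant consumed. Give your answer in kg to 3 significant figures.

total propellant consumed ≈ 5500 kg

v_e = Isp · g₀ = 338 × 9.8 = 3312.4 m/s.
After the first burn: m = 9550 × exp(−1840/3312.4) = 9550 × 0.57379 = 5,479.69 kg.
After the second burn: m = 5,479.69 × exp(−1000/3312.4) = 5,479.69 × 0.73942 = 4,051.79 kg.
Total propellant = m₀ − m_final = 9550 − 4,051.79 = 5,498.21 kg.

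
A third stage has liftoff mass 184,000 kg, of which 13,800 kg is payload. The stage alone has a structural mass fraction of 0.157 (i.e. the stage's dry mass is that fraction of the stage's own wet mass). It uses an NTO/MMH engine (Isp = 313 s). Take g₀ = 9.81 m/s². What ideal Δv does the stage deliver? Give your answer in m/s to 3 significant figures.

Stage wet mass = m₀ − payload = 184,000 − 13,800 = 170,200 kg.
Stage dry mass = ε × stage wet mass = 0.157 × 170,200 = 26,721.4 kg.
Burnout mass m_f = stage dry + payload = 26,721.4 + 13,800 = 40,521.4 kg.
v_e = Isp · g₀ = 313 × 9.81 = 3070.5 m/s.
Using Δv = v_e ln(m₀/m_f): Δv = v_e · ln(184,000/40,521.4) = 3070.5 × ln(4.541) = 3070.5 × 1.5131 ≈ 4646 m/s.

Δv ≈ 4650 m/s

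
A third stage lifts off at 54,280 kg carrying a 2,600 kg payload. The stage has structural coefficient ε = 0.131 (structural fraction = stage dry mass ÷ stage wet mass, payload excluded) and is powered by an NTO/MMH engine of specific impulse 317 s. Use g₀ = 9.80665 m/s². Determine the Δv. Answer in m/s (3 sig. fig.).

Stage wet mass = m₀ − payload = 54,280 − 2,600 = 51,680 kg.
Stage dry mass = ε × stage wet mass = 0.131 × 51,680 = 6,770.08 kg.
Burnout mass m_f = stage dry + payload = 6,770.08 + 2,600 = 9,370.08 kg.
v_e = Isp · g₀ = 317 × 9.80665 = 3108.7 m/s.
Rocket equation: Δv = v_e · ln(54,280/9,370.08) = 3108.7 × ln(5.793) = 3108.7 × 1.7566 ≈ 5461 m/s.

Δv ≈ 5460 m/s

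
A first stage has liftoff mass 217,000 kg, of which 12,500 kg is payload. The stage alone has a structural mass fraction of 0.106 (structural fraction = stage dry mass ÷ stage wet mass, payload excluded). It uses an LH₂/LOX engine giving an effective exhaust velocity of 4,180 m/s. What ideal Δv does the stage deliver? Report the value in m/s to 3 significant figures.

Stage wet mass = m₀ − payload = 217,000 − 12,500 = 204,500 kg.
Stage dry mass = ε × stage wet mass = 0.106 × 204,500 = 21,677 kg.
Burnout mass m_f = stage dry + payload = 21,677 + 12,500 = 34,177 kg.
Rocket equation: Δv = v_e · ln(217,000/34,177) = 4180.0 × ln(6.349) = 4180.0 × 1.8483 ≈ 7726 m/s.

Δv ≈ 7730 m/s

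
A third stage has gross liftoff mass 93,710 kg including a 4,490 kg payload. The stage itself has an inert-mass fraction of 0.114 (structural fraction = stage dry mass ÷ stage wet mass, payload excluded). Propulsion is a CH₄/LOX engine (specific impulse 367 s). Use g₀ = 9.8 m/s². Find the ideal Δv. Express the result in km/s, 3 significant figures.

Stage wet mass = m₀ − payload = 93,710 − 4,490 = 89,220 kg.
Stage dry mass = ε × stage wet mass = 0.114 × 89,220 = 10,171.1 kg.
Burnout mass m_f = stage dry + payload = 10,171.1 + 4,490 = 14,661.1 kg.
v_e = Isp · g₀ = 367 × 9.8 = 3596.6 m/s.
Δv = v_e · ln(93,710/14,661.1) = 3596.6 × ln(6.392) = 3596.6 × 1.8550 ≈ 6672 m/s.

Δv ≈ 6.67 km/s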